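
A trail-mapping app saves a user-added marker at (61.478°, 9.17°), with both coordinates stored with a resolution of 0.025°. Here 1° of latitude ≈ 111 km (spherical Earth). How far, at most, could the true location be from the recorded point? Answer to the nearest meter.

1538 meters

With a 0.025° grid the true value lies within half a step, ±0.025°/2 = ±0.0125°, of the stored one.
North–south component: 0.0125° × 111000 = 1387.5 m.
East–west component at 61.478°: 0.0125° × 111000 × cos 61.478° ≈ 0.0125 × 53002.1 ≈ 662.526 m.
The two errors are perpendicular, so the maximum displacement is √(1387.5² + 662.526²) ≈ 1537.56 m.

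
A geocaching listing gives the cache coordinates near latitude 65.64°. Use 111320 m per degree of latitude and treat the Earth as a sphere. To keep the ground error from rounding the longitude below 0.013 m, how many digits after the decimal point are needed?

7

At 65.64° one degree of longitude covers 111320 × cos 65.64° ≈ 111320 × 0.4125 ≈ 45916 m.
With N decimal places the half-ulp bound is 0.5·10⁻ᴺ°, or 0.5·10⁻ᴺ × 45916 m on the ground.
Setting 22958 × 10⁻ᴺ ≤ 0.013 gives 10ᴺ ≥ 1.766e+06, i.e. N ≥ 6.25.
So 7 decimal places suffice (0.0023 m); 6 would allow up to 0.023 m.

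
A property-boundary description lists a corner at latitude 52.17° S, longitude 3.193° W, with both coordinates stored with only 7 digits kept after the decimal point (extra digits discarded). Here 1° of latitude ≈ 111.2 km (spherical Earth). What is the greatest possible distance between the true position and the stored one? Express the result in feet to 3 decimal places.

0.043 feet

Truncating at 7 decimal places can drop up to a full unit in the last place, so each coordinate may be off by as much as 1e-07°.
Latitude error → 1e-07 × 111200 = 0.01112 m along the meridian.
Longitude error → 1e-07 × 111200 × cos 52.17° = 1e-07 × 111200 × 0.6133 ≈ 0.00682013 m.
Combining orthogonally: (0.01112² + 0.00682013²)^½ ≈ 0.0130449 m.
In feet: 0.0130449 m ÷ 0.3048 ≈ 0.042798 ft.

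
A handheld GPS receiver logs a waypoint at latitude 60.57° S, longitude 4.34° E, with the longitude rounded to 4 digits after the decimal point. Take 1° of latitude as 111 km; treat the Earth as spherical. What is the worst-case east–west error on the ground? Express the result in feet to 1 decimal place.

8.9 feet

Rounding to 4 decimal places leaves the longitude within ±5e-05° of the true value.
Parallels shrink by cos φ, so at 60.57° a degree of longitude is 111000 × 0.4914 ≈ 54540.9 m.
So at most 5e-05° × 54540.9 ≈ 2.72705 m east–west.
Converting: 2.72705 m × 3.2808 ft/m ≈ 8.947 ft.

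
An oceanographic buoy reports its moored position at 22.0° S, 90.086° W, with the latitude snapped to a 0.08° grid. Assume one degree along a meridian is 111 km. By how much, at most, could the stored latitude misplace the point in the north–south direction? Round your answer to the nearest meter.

4440 meters

With a 0.08° grid the true value lies within half a step, ±0.08°/2 = ±0.04°, of the stored one.
So the N–S error is at most 0.04 × 111000 = 4440 m.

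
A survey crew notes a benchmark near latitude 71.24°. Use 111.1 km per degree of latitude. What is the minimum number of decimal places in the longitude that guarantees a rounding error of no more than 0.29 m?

At 71.24° one degree of longitude covers 111100 × cos 71.24° ≈ 111100 × 0.3216 ≈ 35730.3 m.
With N decimal places the half-ulp bound is 0.5·10⁻ᴺ°, or 0.5·10⁻ᴺ × 35730.3 m on the ground.
Need 0.5 × 35730.3 × 10⁻ᴺ ≤ 0.29 → 10⁻ᴺ ≤ 1.623e-05, so N ≥ 4.79.
N = 4 would give 1.79 m (too coarse); N = 5 gives 0.179 m ≤ 0.29 m.

5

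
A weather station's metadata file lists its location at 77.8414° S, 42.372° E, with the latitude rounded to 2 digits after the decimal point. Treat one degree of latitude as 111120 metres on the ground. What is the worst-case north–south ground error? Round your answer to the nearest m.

Rounding to 2 decimal places leaves the latitude within ±0.005° of the true value.
So the N–S error is at most 0.005 × 111120 = 555.6 m.

556 m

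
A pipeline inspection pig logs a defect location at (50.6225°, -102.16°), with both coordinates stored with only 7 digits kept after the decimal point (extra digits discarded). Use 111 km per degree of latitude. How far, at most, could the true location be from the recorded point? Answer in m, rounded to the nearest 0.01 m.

0.01 m

Truncating at 7 decimal places can drop up to a full unit in the last place, so each coordinate may be off by as much as 1e-07°.
Latitude error → 1e-07 × 111000 = 0.0111 m along the meridian.
East–west component at 50.6225°: 1e-07° × 111000 × cos 50.6225° ≈ 1e-07 × 70421.4 ≈ 0.00704214 m.
Combining orthogonally: (0.0111² + 0.00704214²)^½ ≈ 0.0131454 m.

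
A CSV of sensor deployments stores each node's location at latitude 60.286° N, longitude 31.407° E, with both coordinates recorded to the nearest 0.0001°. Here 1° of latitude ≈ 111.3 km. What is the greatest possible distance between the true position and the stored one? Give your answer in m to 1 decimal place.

Rounding to 4 decimal places leaves each coordinate within ±5e-05° of the true value.
North–south component: 5e-05° × 111300 = 5.565 m.
E–W at 60.286°: 5e-05° × 111300 × cos 60.286° = 5e-05 × 111300 × 0.4957 ≈ 2.75841 m.
Combining orthogonally: (5.565² + 2.75841²)^½ ≈ 6.21112 m.

6.2 m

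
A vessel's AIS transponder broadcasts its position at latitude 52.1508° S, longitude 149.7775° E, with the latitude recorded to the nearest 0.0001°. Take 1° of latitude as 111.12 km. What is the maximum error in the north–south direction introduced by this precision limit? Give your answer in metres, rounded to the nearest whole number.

Rounding to 4 decimal places leaves the latitude within ±5e-05° of the true value.
North–south distance: 5e-05° × 111120 m/° = 5.556 m.

6 metres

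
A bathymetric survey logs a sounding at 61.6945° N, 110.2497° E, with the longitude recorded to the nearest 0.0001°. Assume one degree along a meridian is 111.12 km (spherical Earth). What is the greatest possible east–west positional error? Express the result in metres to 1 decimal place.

Rounding to 4 decimal places leaves the longitude within ±5e-05° of the true value.
At latitude 61.6945° a degree of longitude spans 111120 m × cos 61.6945° = 111120 × 0.4742 ≈ 52690.1 m.
Maximum E–W displacement: 5e-05 × 52690.1 = 2.6345 m.

2.6 metres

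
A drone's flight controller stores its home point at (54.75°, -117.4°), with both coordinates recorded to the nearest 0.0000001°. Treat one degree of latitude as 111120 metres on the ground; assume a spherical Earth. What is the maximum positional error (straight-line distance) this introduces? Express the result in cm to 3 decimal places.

0.641 cm

Rounding to 7 decimal places leaves each coordinate within ±5e-08° of the true value.
N–S: 5e-08° × 111120 m/° = 0.005556 m.
Longitude error → 5e-08 × 111120 × cos 54.75° = 5e-08 × 111120 × 0.5771 ≈ 0.00320662 m.
Worst case both components are at the extreme and orthogonal: √(0.005556² + 0.00320662²) ≈ 0.00641495 m.
That is 0.00641495 m = 0.64149 cm.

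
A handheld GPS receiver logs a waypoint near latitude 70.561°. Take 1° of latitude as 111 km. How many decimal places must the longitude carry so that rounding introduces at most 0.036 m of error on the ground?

At 70.561° one degree of longitude covers 111000 × cos 70.561° ≈ 111000 × 0.3328 ≈ 36941.1 m.
N decimal places → at most half a unit in the last place, 0.5 × 10⁻ᴺ° = 36941.1/2 × 10⁻ᴺ m.
Setting 18470.6 × 10⁻ᴺ ≤ 0.036 gives 10ᴺ ≥ 5.131e+05, i.e. N ≥ 5.71.
So 6 decimal places suffice (0.0185 m); 5 would allow up to 0.185 m.

6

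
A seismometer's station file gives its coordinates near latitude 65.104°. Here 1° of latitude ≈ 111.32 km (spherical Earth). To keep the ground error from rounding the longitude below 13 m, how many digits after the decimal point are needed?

4

At 65.104° one degree of longitude covers 111320 × cos 65.104° ≈ 111320 × 0.4210 ≈ 46862.7 m.
N decimal places → at most half a unit in the last place, 0.5 × 10⁻ᴺ° = 46862.7/2 × 10⁻ᴺ m.
Need 0.5 × 46862.7 × 10⁻ᴺ ≤ 13 → 10⁻ᴺ ≤ 5.548e-04, so N ≥ 3.26.
So 4 decimal places suffice (2.34 m); 3 would allow up to 23.4 m.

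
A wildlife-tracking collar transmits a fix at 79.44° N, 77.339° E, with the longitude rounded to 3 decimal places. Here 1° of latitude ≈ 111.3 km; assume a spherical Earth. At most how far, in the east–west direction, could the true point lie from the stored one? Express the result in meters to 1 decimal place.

10.2 meters

Rounding to 3 decimal places leaves the longitude within ±0.0005° of the true value.
One degree of longitude at 79.44° is 111300 × cos 79.44° ≈ 111300 × 0.1833 = 20397.4 m.
Maximum E–W displacement: 0.0005 × 20397.4 = 10.1987 m.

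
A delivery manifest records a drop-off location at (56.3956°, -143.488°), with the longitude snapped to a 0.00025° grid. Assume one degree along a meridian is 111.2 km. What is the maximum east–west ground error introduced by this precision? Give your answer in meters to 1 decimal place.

7.7 meters

With a 0.00025° grid the true value lies within half a step, ±0.00025°/2 = ±0.000125°, of the stored one.
At latitude 56.3956° a degree of longitude spans 111200 m × cos 56.3956° = 111200 × 0.5535 ≈ 61544.3 m.
Maximum E–W displacement: 0.000125 × 61544.3 = 7.69303 m.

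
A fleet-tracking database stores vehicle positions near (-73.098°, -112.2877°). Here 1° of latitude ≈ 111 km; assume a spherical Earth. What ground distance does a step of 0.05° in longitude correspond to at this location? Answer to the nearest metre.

1614 metres

0.05° of longitude at 73.098° is 0.05 × 111000 × cos 73.098° ≈ 0.05 × 32271.7 = 1613.58 m.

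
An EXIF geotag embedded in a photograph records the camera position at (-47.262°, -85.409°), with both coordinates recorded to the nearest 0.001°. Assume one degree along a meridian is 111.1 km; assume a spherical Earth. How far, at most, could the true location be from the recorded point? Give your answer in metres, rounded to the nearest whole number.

67 metres

Rounding to 3 decimal places leaves each coordinate within ±0.0005° of the true value.
Latitude error → 0.0005 × 111100 = 55.55 m along the meridian.
East–west component at 47.262°: 0.0005° × 111100 × cos 47.262° ≈ 0.0005 × 75397.7 ≈ 37.6988 m.
Combining orthogonally: (55.55² + 37.6988²)^½ ≈ 67.1342 m.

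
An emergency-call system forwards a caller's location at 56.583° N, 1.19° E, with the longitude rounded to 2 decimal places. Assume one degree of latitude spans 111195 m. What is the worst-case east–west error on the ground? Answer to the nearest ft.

Rounding to 2 decimal places leaves the longitude within ±0.005° of the true value.
At latitude 56.583° a degree of longitude spans 111195 m × cos 56.583° = 111195 × 0.5507 ≈ 61238.2 m.
So at most 0.005° × 61238.2 ≈ 306.191 m east–west.
Converting: 306.191 m × 3.2808 ft/m ≈ 1004.6 ft.

1005 ft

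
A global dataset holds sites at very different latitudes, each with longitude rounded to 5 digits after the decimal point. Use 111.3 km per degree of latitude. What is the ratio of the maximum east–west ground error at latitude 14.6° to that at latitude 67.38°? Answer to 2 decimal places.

2.52

Rounding to 5 decimal places leaves the longitude within ±5e-06° of the true value.
At 14.6°: 5e-06° × 111300 × cos 14.6° = 5e-06 × 111300 × 0.9677 ≈ 0.53853 m.
At 67.38°: 5e-06° × 111300 × cos 67.38° = 5e-06 × 111300 × 0.3846 ≈ 0.21404 m.
Ratio: 0.53853 / 0.21404 = cos 14.6° / cos 67.38° ≈ 2.5160.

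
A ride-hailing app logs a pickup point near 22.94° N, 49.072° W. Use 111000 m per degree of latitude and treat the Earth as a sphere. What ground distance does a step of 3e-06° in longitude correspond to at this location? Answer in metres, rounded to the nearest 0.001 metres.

0.307 metres

At 22.94° a degree of longitude is 111000 × cos 22.94° ≈ 102221 m, so 3e-06° corresponds to 0.306664 m.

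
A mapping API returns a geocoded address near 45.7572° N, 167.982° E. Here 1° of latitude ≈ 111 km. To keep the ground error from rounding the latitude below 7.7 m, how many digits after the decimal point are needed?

4

One degree of latitude covers 111000 m.
N decimal places → at most half a unit in the last place, 0.5 × 10⁻ᴺ° = 111000/2 × 10⁻ᴺ m.
Setting 55500 × 10⁻ᴺ ≤ 7.7 gives 10ᴺ ≥ 7208, i.e. N ≥ 3.86.
So 4 decimal places suffice (5.55 m); 3 would allow up to 55.5 m.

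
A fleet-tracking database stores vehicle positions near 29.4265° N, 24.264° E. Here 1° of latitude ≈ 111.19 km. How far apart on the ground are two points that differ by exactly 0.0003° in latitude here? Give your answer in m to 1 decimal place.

0.0003° × 111190 m/° = 33.357 m.

33.4 m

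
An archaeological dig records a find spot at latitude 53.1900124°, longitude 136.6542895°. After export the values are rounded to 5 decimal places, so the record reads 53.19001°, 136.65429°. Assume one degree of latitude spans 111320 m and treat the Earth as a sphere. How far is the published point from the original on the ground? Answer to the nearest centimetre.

27 centimetres

The latitude changed by +0.0000024° and the longitude by -0.0000005°.
North–south shift: 0.0000024 × 111320 = 0.267168 m.
E–W at 53.19°: -0.0000005° × 111320 × cos 53.19° = -0.0000005 × 111320 × 0.5992 ≈ -0.0333494 m.
Hypotenuse of the two orthogonal shifts: √(0.267168² + 0.0333494²) = 0.269241 m.
That is 0.269241 m = 26.924 cm.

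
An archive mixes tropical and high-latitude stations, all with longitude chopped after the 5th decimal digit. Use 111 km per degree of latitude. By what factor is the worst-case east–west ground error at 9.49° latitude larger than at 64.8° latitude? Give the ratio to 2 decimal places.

Truncating at 5 decimal places can drop up to a full unit in the last place, so the longitude may be off by as much as 1e-05°.
At 9.49°: 1e-05° × 111000 × cos 9.49° = 1e-05 × 111000 × 0.9863 ≈ 1.0948 m.
Error at 64.8° = 1e-05° × 111000 × cos 64.8° ≈ 1.11 × 0.4258 = 0.47262 m.
Ratio: 1.0948 / 0.47262 = cos 9.49° / cos 64.8° ≈ 2.3165.

2.32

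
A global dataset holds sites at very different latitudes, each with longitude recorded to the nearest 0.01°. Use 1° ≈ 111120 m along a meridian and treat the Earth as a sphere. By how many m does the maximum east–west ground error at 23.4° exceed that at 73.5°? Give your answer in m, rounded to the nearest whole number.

352 m

Rounding to 2 decimal places leaves the longitude within ±0.005° of the true value.
At 23.4°: 0.005° × 111120 × cos 23.4° = 0.005 × 111120 × 0.9178 ≈ 509.9 m.
At 73.5°: 0.005° × 111120 × cos 73.5° = 0.005 × 111120 × 0.2840 ≈ 157.8 m.
Difference: 509.9 − 157.8 = 352.11 m.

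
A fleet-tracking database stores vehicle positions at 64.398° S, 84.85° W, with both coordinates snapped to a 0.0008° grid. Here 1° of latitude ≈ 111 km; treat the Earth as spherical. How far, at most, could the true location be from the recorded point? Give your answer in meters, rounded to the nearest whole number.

With a 0.0008° grid the true value lies within half a step, ±0.0008°/2 = ±0.0004°, of the stored one.
N–S: 0.0004° × 111000 m/° = 44.4 m.
Longitude error → 0.0004 × 111000 × cos 64.398° = 0.0004 × 111000 × 0.4321 ≈ 19.186 m.
Combining orthogonally: (44.4² + 19.186²)^½ ≈ 48.368 m.

48 meters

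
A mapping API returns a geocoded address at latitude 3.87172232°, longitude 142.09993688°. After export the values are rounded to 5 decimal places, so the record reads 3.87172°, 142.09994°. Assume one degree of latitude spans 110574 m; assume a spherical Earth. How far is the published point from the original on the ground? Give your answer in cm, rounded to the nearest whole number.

43 cm

Δlat = 3.87172232 − 3.87172 = +0.00000232°; Δlon = 142.09993688 − 142.09994 = -0.00000312°.
North–south shift: 0.00000232 × 110574 = 0.256532 m.
E–W at 3.87172°: -0.00000312° × 110574 × cos 3.87172° = -0.00000312 × 110574 × 0.9977 ≈ -0.344204 m.
Distance: √(0.256532² + 0.344204²) ≈ 0.429284 m.
That is 0.429284 m = 42.928 cm.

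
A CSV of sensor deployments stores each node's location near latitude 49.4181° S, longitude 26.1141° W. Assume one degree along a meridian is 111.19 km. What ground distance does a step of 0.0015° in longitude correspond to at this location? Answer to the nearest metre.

108 metres

At 49.4181° a degree of longitude is 111190 × cos 49.4181° ≈ 72332.9 m, so 0.0015° corresponds to 108.499 m.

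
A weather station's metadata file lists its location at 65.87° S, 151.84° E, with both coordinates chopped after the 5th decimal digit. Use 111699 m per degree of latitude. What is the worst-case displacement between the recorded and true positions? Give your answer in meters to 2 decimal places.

1.21 meters

Truncating at 5 decimal places can drop up to a full unit in the last place, so each coordinate may be off by as much as 1e-05°.
N–S: 1e-05° × 111699 m/° = 1.11699 m.
East–west component at 65.87°: 1e-05° × 111699 × cos 65.87° ≈ 1e-05 × 45663.5 ≈ 0.456635 m.
Worst case both components are at the extreme and orthogonal: √(1.11699² + 0.456635²) ≈ 1.20672 m.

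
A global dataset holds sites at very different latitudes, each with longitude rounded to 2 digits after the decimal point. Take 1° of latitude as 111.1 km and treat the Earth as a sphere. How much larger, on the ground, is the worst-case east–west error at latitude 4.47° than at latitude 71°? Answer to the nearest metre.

373 metres

Rounding to 2 decimal places leaves the longitude within ±0.005° of the true value.
At 4.47°: 0.005° × 111100 × cos 4.47° = 0.005 × 111100 × 0.9970 ≈ 553.81 m.
Error at 71° = 0.005° × 111100 × cos 71° ≈ 555.5 × 0.3256 = 180.85 m.
Difference: 553.81 − 180.85 = 372.96 m.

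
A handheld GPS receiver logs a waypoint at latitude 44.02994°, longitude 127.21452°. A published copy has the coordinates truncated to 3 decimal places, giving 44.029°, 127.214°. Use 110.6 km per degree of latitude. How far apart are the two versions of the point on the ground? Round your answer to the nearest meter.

112 meters

The latitude changed by +0.00094° and the longitude by +0.00052°.
N–S: 0.00094° × 110600 m/° = 103.964 m.
East–west at this latitude: 0.00052° × 110600 × cos 44.029° ≈ 0.00052 × 79520.1 = 41.3504 m.
Hypotenuse of the two orthogonal shifts: √(103.964² + 41.3504²) = 111.886 m.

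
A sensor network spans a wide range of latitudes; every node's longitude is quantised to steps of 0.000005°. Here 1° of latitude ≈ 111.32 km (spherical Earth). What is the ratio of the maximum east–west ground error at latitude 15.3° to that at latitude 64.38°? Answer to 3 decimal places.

2.231

With a 0.000005° grid the true value lies within half a step, ±0.000005°/2 = ±2.5e-06°, of the stored one.
At 15.3°: 2.5e-06° × 111320 × cos 15.3° = 2.5e-06 × 111320 × 0.9646 ≈ 0.26844 m.
At 64.38°: 2.5e-06° × 111320 × cos 64.38° = 2.5e-06 × 111320 × 0.4324 ≈ 0.12034 m.
The ratio reduces to cos 15.3° / cos 64.38° = 0.9646/0.4324 ≈ 2.2307.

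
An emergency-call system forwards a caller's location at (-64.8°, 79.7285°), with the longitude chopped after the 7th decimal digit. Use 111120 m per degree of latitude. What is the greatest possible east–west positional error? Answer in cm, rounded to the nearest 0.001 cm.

Truncating at 7 decimal places can drop up to a full unit in the last place, so the longitude may be off by as much as 1e-07°.
At latitude 64.8° a degree of longitude spans 111120 m × cos 64.8° = 111120 × 0.4258 ≈ 47312.6 m.
East–west error: 1e-07° × 47312.6 m/° ≈ 0.00473126 m.
That is 0.00473126 m = 0.47313 cm.

0.473 cm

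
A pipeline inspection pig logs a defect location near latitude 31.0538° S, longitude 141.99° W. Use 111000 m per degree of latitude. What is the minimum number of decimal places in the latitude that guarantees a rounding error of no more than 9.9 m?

One degree of latitude covers 111000 m.
With N decimal places the half-ulp bound is 0.5·10⁻ᴺ°, or 0.5·10⁻ᴺ × 111000 m on the ground.
Setting 55500 × 10⁻ᴺ ≤ 9.9 gives 10ᴺ ≥ 5606, i.e. N ≥ 3.75.
N = 3 would give 55.5 m (too coarse); N = 4 gives 5.55 m ≤ 9.9 m.

4 decimal places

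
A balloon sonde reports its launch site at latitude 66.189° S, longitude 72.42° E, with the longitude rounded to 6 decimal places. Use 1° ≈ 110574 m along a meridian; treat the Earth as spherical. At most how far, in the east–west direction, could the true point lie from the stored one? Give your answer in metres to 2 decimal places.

0.02 metres

Rounding to 6 decimal places leaves the longitude within ±5e-07° of the true value.
One degree of longitude at 66.189° is 110574 × cos 66.189° ≈ 110574 × 0.4037 = 44641 m.
East–west error: 5e-07° × 44641 m/° ≈ 0.0223205 m.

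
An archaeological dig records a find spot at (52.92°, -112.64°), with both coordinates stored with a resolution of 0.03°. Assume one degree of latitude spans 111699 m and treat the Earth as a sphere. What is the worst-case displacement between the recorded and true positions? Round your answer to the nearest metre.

1956 metres

With a 0.03° grid the true value lies within half a step, ±0.03°/2 = ±0.015°, of the stored one.
N–S: 0.015° × 111699 m/° = 1675.48 m.
East–west component at 52.92°: 0.015° × 111699 × cos 52.92° ≈ 0.015 × 67346.6 ≈ 1010.2 m.
The two errors are perpendicular, so the maximum displacement is √(1675.48² + 1010.2²) ≈ 1956.46 m.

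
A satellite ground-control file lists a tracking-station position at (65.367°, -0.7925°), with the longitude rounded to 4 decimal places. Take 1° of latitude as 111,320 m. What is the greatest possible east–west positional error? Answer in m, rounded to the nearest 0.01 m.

Rounding to 4 decimal places leaves the longitude within ±5e-05° of the true value.
Parallels shrink by cos φ, so at 65.367° a degree of longitude is 111320 × 0.4168 ≈ 46398.7 m.
So at most 5e-05° × 46398.7 ≈ 2.31993 m east–west.

2.32 m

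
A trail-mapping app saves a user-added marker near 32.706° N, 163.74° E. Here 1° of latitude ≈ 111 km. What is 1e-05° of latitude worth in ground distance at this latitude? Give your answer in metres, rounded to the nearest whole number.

Along a meridian 1e-05° is 1e-05 × 111000 = 1.11 m.

1 metres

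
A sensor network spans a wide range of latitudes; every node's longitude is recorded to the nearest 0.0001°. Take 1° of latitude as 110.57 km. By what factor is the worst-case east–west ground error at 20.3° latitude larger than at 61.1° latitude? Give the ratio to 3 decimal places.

Rounding to 4 decimal places leaves the longitude within ±5e-05° of the true value.
At 20.3°: 5e-05° × 110570 × cos 20.3° = 5e-05 × 110570 × 0.9379 ≈ 5.1851 m.
Error at 61.1° = 5e-05° × 110570 × cos 61.1° ≈ 5.5285 × 0.4833 = 2.6718 m.
Ratio: 5.1851 / 2.6718 = cos 20.3° / cos 61.1° ≈ 1.9407.

1.941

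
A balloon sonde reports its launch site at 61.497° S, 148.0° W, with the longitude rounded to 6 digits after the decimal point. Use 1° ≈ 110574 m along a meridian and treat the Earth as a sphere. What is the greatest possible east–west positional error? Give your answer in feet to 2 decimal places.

Rounding to 6 decimal places leaves the longitude within ±5e-07° of the true value.
One degree of longitude at 61.497° is 110574 × cos 61.497° ≈ 110574 × 0.4772 = 52766.4 m.
So at most 5e-07° × 52766.4 ≈ 0.0263832 m east–west.
In feet: 0.0263832 m ÷ 0.3048 ≈ 0.086559 ft.

0.09 feet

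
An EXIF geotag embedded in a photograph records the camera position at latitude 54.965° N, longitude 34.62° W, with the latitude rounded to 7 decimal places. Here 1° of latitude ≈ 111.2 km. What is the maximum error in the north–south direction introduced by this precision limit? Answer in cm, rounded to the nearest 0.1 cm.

0.6 cm

Rounding to 7 decimal places leaves the latitude within ±5e-08° of the true value.
So the N–S error is at most 5e-08 × 111200 = 0.00556 m.
That is 0.00556 m = 0.556 cm.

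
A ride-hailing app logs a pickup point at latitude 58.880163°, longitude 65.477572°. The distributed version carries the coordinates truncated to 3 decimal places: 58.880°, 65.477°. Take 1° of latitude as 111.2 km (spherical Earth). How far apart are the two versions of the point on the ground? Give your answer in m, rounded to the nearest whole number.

38 m

The latitude changed by +0.000163° and the longitude by +0.000572°.
N–S: 0.000163° × 111200 m/° = 18.1256 m.
East–west at this latitude: 0.000572° × 111200 × cos 58.88° ≈ 0.000572 × 57471.7 = 32.8738 m.
Hypotenuse of the two orthogonal shifts: √(18.1256² + 32.8738²) = 37.5397 m.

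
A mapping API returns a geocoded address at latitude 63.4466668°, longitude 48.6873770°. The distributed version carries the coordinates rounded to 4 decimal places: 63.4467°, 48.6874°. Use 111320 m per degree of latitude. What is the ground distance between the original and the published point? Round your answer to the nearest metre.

Δlat = 63.4466668 − 63.4467 = -0.0000332°; Δlon = 48.6873770 − 48.6874 = -0.0000230°.
N–S: -0.0000332° × 111320 m/° = -3.69582 m.
E–W at 63.4467°: -0.0000230° × 111320 × cos 63.4467° = -0.0000230 × 111320 × 0.4470 ≈ -1.14456 m.
Distance: √(3.69582² + 1.14456²) ≈ 3.869 m.

4 metres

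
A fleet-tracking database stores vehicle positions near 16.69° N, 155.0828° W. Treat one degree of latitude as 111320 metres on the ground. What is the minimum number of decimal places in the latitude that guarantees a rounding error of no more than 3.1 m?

5 decimal places

One degree of latitude covers 111320 m.
Rounding to N decimal places gives at most 0.5 × 10⁻ᴺ degrees of error, i.e. 0.5 × 10⁻ᴺ × 111320 m.
Need 0.5 × 111320 × 10⁻ᴺ ≤ 3.1 → 10⁻ᴺ ≤ 5.570e-05, so N ≥ 4.25.
At 4 places the error can reach 5.57 m, but 5 places keeps it to 0.557 m.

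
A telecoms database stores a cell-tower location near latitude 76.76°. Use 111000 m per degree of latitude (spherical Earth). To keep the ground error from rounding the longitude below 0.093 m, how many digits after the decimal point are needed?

6 decimal places

At 76.76° one degree of longitude covers 111000 × cos 76.76° ≈ 111000 × 0.2290 ≈ 25422.4 m.
With N decimal places the half-ulp bound is 0.5·10⁻ᴺ°, or 0.5·10⁻ᴺ × 25422.4 m on the ground.
Setting 12711.2 × 10⁻ᴺ ≤ 0.093 gives 10ᴺ ≥ 1.367e+05, i.e. N ≥ 5.14.
So 6 decimal places suffice (0.0127 m); 5 would allow up to 0.127 m.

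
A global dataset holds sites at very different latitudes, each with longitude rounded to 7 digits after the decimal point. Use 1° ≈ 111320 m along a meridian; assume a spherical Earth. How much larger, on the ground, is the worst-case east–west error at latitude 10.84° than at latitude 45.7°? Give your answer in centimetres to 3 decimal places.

Rounding to 7 decimal places leaves the longitude within ±5e-08° of the true value.
At 10.84°: 5e-08° × 111320 × cos 10.84° = 5e-08 × 111320 × 0.9822 ≈ 0.0054667 m.
At 45.7°: 5e-08° × 111320 × cos 45.7° = 5e-08 × 111320 × 0.6984 ≈ 0.0038874 m.
So the lower-latitude error exceeds the higher by 0.0054667 − 0.0038874 = 0.0015793 m.
That is 0.0015793 m = 0.15793 cm.

0.158 centimetres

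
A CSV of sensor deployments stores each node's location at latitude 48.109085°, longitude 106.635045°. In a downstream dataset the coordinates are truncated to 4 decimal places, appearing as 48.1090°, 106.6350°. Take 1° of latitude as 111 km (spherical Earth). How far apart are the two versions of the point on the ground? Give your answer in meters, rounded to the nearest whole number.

10 meters

Δlat = 48.109085 − 48.1090 = +0.000085°; Δlon = 106.635045 − 106.6350 = +0.000045°.
North–south shift: 0.000085 × 111000 = 9.435 m.
East–west at this latitude: 0.000045° × 111000 × cos 48.109° ≈ 0.000045 × 74116.4 = 3.33524 m.
Distance: √(9.435² + 3.33524²) ≈ 10.0071 m.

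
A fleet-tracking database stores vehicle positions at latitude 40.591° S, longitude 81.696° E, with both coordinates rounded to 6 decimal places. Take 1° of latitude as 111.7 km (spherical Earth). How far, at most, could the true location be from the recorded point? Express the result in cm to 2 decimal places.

7.01 cm

Rounding to 6 decimal places leaves each coordinate within ±5e-07° of the true value.
Latitude error → 5e-07 × 111700 = 0.05585 m along the meridian.
E–W at 40.591°: 5e-07° × 111700 × cos 40.591° = 5e-07 × 111700 × 0.7594 ≈ 0.042411 m.
Combining orthogonally: (0.05585² + 0.042411²)^½ ≈ 0.0701279 m.
That is 0.0701279 m = 7.0128 cm.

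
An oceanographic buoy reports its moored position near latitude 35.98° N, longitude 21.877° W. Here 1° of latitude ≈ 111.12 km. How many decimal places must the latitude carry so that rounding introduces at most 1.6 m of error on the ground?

One degree of latitude covers 111120 m.
With N decimal places the half-ulp bound is 0.5·10⁻ᴺ°, or 0.5·10⁻ᴺ × 111120 m on the ground.
Setting 55560 × 10⁻ᴺ ≤ 1.6 gives 10ᴺ ≥ 3.472e+04, i.e. N ≥ 4.54.
N = 4 would give 5.56 m (too coarse); N = 5 gives 0.556 m ≤ 1.6 m.

5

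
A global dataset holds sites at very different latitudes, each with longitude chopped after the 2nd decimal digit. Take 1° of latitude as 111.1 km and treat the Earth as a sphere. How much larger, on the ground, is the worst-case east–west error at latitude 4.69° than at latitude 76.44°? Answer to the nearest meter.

847 meters

Truncating at 2 decimal places can drop up to a full unit in the last place, so the longitude may be off by as much as 0.01°.
Error at 4.69° = 0.01° × 111100 × cos 4.69° ≈ 1111 × 0.9967 = 1107.3 m.
Error at 76.44° = 0.01° × 111100 × cos 76.44° ≈ 1111 × 0.2345 = 260.49 m.
Difference: 1107.3 − 260.49 = 846.79 m.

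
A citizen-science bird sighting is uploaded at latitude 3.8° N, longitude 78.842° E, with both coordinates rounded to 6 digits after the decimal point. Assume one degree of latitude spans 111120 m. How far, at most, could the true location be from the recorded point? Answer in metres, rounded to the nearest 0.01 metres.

Rounding to 6 decimal places leaves each coordinate within ±5e-07° of the true value.
N–S: 5e-07° × 111120 m/° = 0.05556 m.
Longitude error → 5e-07 × 111120 × cos 3.8° = 5e-07 × 111120 × 0.9978 ≈ 0.0554378 m.
The two errors are perpendicular, so the maximum displacement is √(0.05556² + 0.0554378²) ≈ 0.0784874 m.

0.08 metres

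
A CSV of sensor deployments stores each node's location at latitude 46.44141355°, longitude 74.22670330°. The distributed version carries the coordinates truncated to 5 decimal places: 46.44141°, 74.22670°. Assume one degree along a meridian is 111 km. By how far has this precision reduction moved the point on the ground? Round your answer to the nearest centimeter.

The latitude changed by +0.00000355° and the longitude by +0.00000330°.
North–south shift: 0.00000355 × 111000 = 0.39405 m.
East–west at this latitude: 0.00000330° × 111000 × cos 46.4414° ≈ 0.00000330 × 76489.7 = 0.252416 m.
Distance: √(0.39405² + 0.252416²) ≈ 0.467963 m.
That is 0.467963 m = 46.796 cm.

47 centimeters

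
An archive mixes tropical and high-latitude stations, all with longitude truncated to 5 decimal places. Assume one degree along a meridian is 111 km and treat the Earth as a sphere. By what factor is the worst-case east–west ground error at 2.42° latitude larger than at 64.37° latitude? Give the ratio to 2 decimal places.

2.31

Truncating at 5 decimal places can drop up to a full unit in the last place, so the longitude may be off by as much as 1e-05°.
Error at 2.42° = 1e-05° × 111000 × cos 2.42° ≈ 1.11 × 0.9991 = 1.109 m.
Error at 64.37° = 1e-05° × 111000 × cos 64.37° ≈ 1.11 × 0.4326 = 0.48014 m.
The ratio reduces to cos 2.42° / cos 64.37° = 0.9991/0.4326 ≈ 2.3098.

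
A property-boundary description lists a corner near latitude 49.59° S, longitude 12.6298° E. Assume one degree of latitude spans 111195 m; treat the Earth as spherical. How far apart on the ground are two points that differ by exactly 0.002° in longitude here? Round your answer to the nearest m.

One degree of longitude here spans 111195 × cos 49.59° = 111195 × 0.6483 ≈ 72082.5 m; 0.002° of that is 144.165 m.

144 m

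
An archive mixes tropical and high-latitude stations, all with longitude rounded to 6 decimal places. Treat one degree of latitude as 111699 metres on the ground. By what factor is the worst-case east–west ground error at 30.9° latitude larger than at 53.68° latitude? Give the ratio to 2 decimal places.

Rounding to 6 decimal places leaves the longitude within ±5e-07° of the true value.
At 30.9°: 5e-07° × 111699 × cos 30.9° = 5e-07 × 111699 × 0.8581 ≈ 0.047922 m.
Error at 53.68° = 5e-07° × 111699 × cos 53.68° ≈ 0.055849 × 0.5923 = 0.033079 m.
Ratio: 0.047922 / 0.033079 = cos 30.9° / cos 53.68° ≈ 1.4487.

1.45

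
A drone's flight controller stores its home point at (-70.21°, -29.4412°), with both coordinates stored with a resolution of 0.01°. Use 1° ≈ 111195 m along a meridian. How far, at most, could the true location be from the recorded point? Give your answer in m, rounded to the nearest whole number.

With a 0.01° grid the true value lies within half a step, ±0.01°/2 = ±0.005°, of the stored one.
North–south component: 0.005° × 111195 = 555.975 m.
East–west component at 70.21°: 0.005° × 111195 × cos 70.21° ≈ 0.005 × 37647.7 ≈ 188.239 m.
The two errors are perpendicular, so the maximum displacement is √(555.975² + 188.239²) ≈ 586.977 m.

587 m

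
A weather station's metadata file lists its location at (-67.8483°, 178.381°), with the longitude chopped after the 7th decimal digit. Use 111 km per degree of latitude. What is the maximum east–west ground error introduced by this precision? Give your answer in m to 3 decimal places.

Truncating at 7 decimal places can drop up to a full unit in the last place, so the longitude may be off by as much as 1e-07°.
Parallels shrink by cos φ, so at 67.8483° a degree of longitude is 111000 × 0.3771 ≈ 41853.7 m.
Maximum E–W displacement: 1e-07 × 41853.7 = 0.00418537 m.

0.004 m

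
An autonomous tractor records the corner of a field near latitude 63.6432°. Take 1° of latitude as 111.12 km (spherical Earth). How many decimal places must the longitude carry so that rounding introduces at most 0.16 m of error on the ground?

6 decimal places

At 63.6432° one degree of longitude covers 111120 × cos 63.6432° ≈ 111120 × 0.4440 ≈ 49332.8 m.
Rounding to N decimal places gives at most 0.5 × 10⁻ᴺ degrees of error, i.e. 0.5 × 10⁻ᴺ × 49332.8 m.
Setting 24666.4 × 10⁻ᴺ ≤ 0.16 gives 10ᴺ ≥ 1.542e+05, i.e. N ≥ 5.19.
N = 5 would give 0.247 m (too coarse); N = 6 gives 0.0247 m ≤ 0.16 m.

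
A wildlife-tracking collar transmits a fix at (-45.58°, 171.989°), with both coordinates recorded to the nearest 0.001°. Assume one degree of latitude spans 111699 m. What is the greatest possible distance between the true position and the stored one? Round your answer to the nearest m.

Rounding to 3 decimal places leaves each coordinate within ±0.0005° of the true value.
North–south component: 0.0005° × 111699 = 55.8495 m.
E–W at 45.58°: 0.0005° × 111699 × cos 45.58° = 0.0005 × 111699 × 0.6999 ≈ 39.0898 m.
The two errors are perpendicular, so the maximum displacement is √(55.8495² + 39.0898²) ≈ 68.1702 m.

68 m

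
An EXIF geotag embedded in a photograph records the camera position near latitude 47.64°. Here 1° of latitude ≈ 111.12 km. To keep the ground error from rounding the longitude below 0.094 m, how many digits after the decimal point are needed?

6 decimal places

At 47.64° one degree of longitude covers 111120 × cos 47.64° ≈ 111120 × 0.6738 ≈ 74871.2 m.
Rounding to N decimal places gives at most 0.5 × 10⁻ᴺ degrees of error, i.e. 0.5 × 10⁻ᴺ × 74871.2 m.
Setting 37435.6 × 10⁻ᴺ ≤ 0.094 gives 10ᴺ ≥ 3.983e+05, i.e. N ≥ 5.60.
So 6 decimal places suffice (0.0374 m); 5 would allow up to 0.374 m.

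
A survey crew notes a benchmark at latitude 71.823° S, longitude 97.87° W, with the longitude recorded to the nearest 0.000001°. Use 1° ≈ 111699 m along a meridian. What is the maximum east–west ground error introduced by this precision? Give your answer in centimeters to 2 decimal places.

1.74 centimeters

Rounding to 6 decimal places leaves the longitude within ±5e-07° of the true value.
One degree of longitude at 71.823° is 111699 × cos 71.823° ≈ 111699 × 0.3120 = 34844.9 m.
East–west error: 5e-07° × 34844.9 m/° ≈ 0.0174224 m.
That is 0.0174224 m = 1.7422 cm.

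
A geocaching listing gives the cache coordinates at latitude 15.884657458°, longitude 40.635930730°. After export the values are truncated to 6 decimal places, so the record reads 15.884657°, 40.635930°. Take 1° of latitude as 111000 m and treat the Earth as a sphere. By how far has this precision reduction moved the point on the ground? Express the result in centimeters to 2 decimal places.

9.31 centimeters

Δlat = 15.884657458 − 15.884657 = +0.000000458°; Δlon = 40.635930730 − 40.635930 = +0.000000730°.
North–south shift: 0.000000458 × 111000 = 0.050838 m.
E–W at 15.8847°: 0.000000730° × 111000 × cos 15.8847° = 0.000000730 × 111000 × 0.9618 ≈ 0.0779358 m.
Combined displacement = (0.050838² + 0.0779358²)^½ ≈ 0.093051 m.
That is 0.093051 m = 9.3051 cm.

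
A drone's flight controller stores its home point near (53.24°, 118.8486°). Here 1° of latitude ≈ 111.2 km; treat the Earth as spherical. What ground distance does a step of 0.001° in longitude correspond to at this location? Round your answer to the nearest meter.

0.001° of longitude at 53.24° is 0.001 × 111200 × cos 53.24° ≈ 0.001 × 66549.2 = 66.5492 m.

67 meters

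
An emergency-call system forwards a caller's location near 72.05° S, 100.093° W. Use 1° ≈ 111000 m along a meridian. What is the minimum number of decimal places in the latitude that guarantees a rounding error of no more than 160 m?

One degree of latitude covers 111000 m.
With N decimal places the half-ulp bound is 0.5·10⁻ᴺ°, or 0.5·10⁻ᴺ × 111000 m on the ground.
Setting 55500 × 10⁻ᴺ ≤ 160 gives 10ᴺ ≥ 346.9, i.e. N ≥ 2.54.
N = 2 would give 555 m (too coarse); N = 3 gives 55.5 m ≤ 160 m.

3 decimal places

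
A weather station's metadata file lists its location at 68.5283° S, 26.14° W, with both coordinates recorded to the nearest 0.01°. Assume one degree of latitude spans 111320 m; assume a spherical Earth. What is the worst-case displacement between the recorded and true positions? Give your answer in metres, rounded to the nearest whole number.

Rounding to 2 decimal places leaves each coordinate within ±0.005° of the true value.
N–S: 0.005° × 111320 m/° = 556.6 m.
Longitude error → 0.005 × 111320 × cos 68.5283° = 0.005 × 111320 × 0.3660 ≈ 203.739 m.
Worst case both components are at the extreme and orthogonal: √(556.6² + 203.739²) ≈ 592.717 m.

593 metres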